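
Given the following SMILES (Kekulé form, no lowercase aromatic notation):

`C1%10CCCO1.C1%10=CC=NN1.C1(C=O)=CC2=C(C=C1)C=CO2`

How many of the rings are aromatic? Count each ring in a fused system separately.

3

The SMILES encodes a five-membered saturated ring of four carbons and one oxygen; a five-membered ring with two adjacent nitrogens (one bearing H, one in a double bond) and two double bonds; a six-membered carbon ring with three alternating C=C double bonds, fused to a five-membered ring containing one oxygen and two C=C double bonds.
The 5-membered ring with one oxygen has only sp³ atoms, so it is not fully conjugated — not aromatic (tetrahydrofuran).
The 5-membered ring with two adjacent nitrogens (one N–H, one =N–) has a continuous p-orbital overlap around the ring; 2 ring double bonds (4 π electrons) plus a heteroatom lone pair (2) give 6 π electrons. That satisfies 4n+2 with n=1, so it is aromatic (pyrazole).
The fused 6/5-membered bicyclic (with one oxygen) is a single π system with 9 sp² atoms and 10 π electrons from ring double bonds plus a heteroatom lone pair. 10 = 4(2)+2, so the system is aromatic and both rings count as aromatic (benzofuran).
3 of the 4 rings are aromatic. Total: 3.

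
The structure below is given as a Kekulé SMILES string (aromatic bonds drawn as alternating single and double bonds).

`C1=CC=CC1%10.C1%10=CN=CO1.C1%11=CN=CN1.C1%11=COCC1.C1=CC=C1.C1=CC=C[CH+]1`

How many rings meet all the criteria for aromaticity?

2

The SMILES encodes a five-membered carbon ring with two conjugated C=C double bonds and one sp³ carbon; a five-membered ring with an oxygen at position 1 and a nitrogen at position 3 (in a C=N bond), with two double bonds; a five-membered ring with nitrogens at positions 1 and 3 (one bearing H, one in a C=N bond) and two double bonds; a five-membered ring of four carbons and one oxygen, with one C=C double bond and two sp³ carbons; a four-membered carbon ring with two alternating C=C double bonds; a five-membered all-carbon ring bearing a positive charge on one carbon, with two C=C double bonds.
The 5-membered ring has one sp³ carbon, so it is not fully conjugated — not aromatic (cyclopentadiene).
The 5-membered ring with one oxygen and one =N– is planar and fully conjugated; 2 ring double bonds (4 π electrons) plus a heteroatom lone pair (2) give 6 π electrons. Since 6 = 4n+2 (n=1), it is aromatic (oxazole).
The 5-membered ring with two nitrogens (one N–H, one =N–) has a continuous p-orbital overlap around the ring; 2 ring double bonds (4 π electrons) plus a heteroatom lone pair (2) give 6 π electrons. 6 = 4(1)+2, so it is aromatic (imidazole).
The 5-membered ring with one oxygen has two sp³ carbons, so it is not fully conjugated — not aromatic (2,3-dihydrofuran).
The 4-membered ring has only sp² ring atoms; a planar conformation would have a fully conjugated π system of 4 electrons. But 4 = 4(1), which is 4n not 4n+2, so it is not aromatic (cyclobutadiene) — cyclobutadiene is antiaromatic and distorts to a rectangle.
The second 5-membered ring has only sp² ring atoms; a planar conformation would have a fully conjugated π system of 4 electrons. But 4 = 4(1), which is 4n not 4n+2, so it is not aromatic (cyclopentadienyl cation).
2 of the 6 rings are aromatic. Total: 2.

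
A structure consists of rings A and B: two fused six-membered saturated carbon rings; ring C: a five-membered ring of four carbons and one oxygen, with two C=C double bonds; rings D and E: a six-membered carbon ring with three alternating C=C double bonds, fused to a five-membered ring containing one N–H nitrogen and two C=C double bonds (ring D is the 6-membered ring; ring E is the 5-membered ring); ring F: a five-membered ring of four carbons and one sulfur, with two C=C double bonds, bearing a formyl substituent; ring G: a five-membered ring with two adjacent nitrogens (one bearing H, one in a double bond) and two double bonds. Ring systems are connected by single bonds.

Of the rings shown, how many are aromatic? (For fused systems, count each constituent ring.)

5

Ring A has only sp³ atoms, so it is not fully conjugated — not aromatic (cyclohexane ring).
Ring B has only sp³ atoms, so it is not fully conjugated — not aromatic (cyclohexane ring).
Ring C has a continuous p-orbital overlap around the ring; 2 ring double bonds (4 π electrons) plus a heteroatom lone pair (2) give 6 π electrons. That satisfies 4n+2 with n=1, so ring C is aromatic (furan).
Rings D and E form a fused bicyclic system (with one N–H) with 9 sp² atoms and 10 π electrons from ring double bonds plus a heteroatom lone pair. 10 = 4(2)+2, so the system is aromatic and both rings count as aromatic (indole).
Ring F has a continuous p-orbital overlap around the ring; 2 ring double bonds (4 π electrons) plus a heteroatom lone pair (2) give 6 π electrons. That satisfies 4n+2 with n=1, so ring F is aromatic (thiophene).
Ring G is planar and fully conjugated; 2 ring double bonds (4 π electrons) plus a heteroatom lone pair (2) give 6 π electrons. That satisfies 4n+2 with n=1, so ring G is aromatic (pyrazole).
Aromatic: C, D, E, F, G. Total: 5.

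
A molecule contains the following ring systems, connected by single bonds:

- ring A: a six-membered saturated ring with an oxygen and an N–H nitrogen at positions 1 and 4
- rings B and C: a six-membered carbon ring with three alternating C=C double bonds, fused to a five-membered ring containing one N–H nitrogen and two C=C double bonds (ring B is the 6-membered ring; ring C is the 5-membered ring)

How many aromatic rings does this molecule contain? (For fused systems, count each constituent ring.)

Ring A has only sp³ atoms, so it is not fully conjugated — not aromatic (morpholine).
Rings B and C form a fused bicyclic system (with one N–H) with 9 sp² atoms and 10 π electrons from ring double bonds plus a heteroatom lone pair. 10 = 4(2)+2, so the system is aromatic and both rings count as aromatic (indole).
Aromatic: B, C. Total: 2.

2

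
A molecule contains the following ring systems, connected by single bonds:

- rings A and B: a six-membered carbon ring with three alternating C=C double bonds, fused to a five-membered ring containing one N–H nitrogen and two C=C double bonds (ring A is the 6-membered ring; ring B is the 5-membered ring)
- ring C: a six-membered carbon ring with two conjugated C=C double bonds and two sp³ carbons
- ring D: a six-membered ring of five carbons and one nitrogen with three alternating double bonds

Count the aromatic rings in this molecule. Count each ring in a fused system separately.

3

Rings A and B form a fused bicyclic system (with one N–H) with 9 sp² atoms and 10 π electrons from ring double bonds plus a heteroatom lone pair. 10 = 4(2)+2, so the system is aromatic and both rings count as aromatic (indole).
Ring C has two sp³ carbons, so it is not fully conjugated — not aromatic (1,3-cyclohexadiene).
Ring D is planar and fully conjugated; 3 ring double bonds give 6 π electrons. That satisfies 4n+2 with n=1, so ring D is aromatic (pyridine).
Aromatic: A, B, D. Total: 3.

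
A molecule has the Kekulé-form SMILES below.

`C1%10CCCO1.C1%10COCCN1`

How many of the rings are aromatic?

The SMILES encodes a five-membered saturated ring of four carbons and one oxygen; a six-membered saturated ring with an oxygen and an N–H nitrogen at positions 1 and 4.
The 5-membered ring with one oxygen has only sp³ atoms, so it is not fully conjugated — not aromatic (tetrahydrofuran).
The 6-membered ring with one oxygen and one N–H (1,4) has only sp³ atoms, so it is not fully conjugated — not aromatic (morpholine).
None of the rings are aromatic. Total: 0.

0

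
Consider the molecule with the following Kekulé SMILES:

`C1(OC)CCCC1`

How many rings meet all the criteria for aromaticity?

The SMILES encodes a five-membered saturated carbon ring.
The 5-membered ring has only sp³ atoms, so it is not fully conjugated — not aromatic (cyclopentane).

0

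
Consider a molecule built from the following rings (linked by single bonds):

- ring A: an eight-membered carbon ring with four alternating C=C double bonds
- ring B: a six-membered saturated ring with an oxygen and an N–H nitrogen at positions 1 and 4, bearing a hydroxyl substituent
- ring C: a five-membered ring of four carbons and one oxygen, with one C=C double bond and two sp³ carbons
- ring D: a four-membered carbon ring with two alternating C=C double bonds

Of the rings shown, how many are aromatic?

0

Ring A has only sp² ring atoms; a planar conformation would have a fully conjugated π system of 8 electrons. But 8 = 4(2), which is 4n not 4n+2, so ring A is not aromatic (cyclooctatetraene) — cyclooctatetraene distorts into a non-planar tub to avoid antiaromaticity.
Ring B has only sp³ atoms, so it is not fully conjugated — not aromatic (morpholine).
Ring C has two sp³ carbons, so it is not fully conjugated — not aromatic (2,3-dihydrofuran).
Ring D has only sp² ring atoms; a planar conformation would have a fully conjugated π system of 4 electrons. But 4 = 4(1), which is 4n not 4n+2, so ring D is not aromatic (cyclobutadiene) — cyclobutadiene is antiaromatic and distorts to a rectangle.
No ring is aromatic. Total: 0.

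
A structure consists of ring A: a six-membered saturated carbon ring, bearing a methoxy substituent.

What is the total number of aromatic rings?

Ring A has only sp³ atoms, so it is not fully conjugated — not aromatic (cyclohexane).

0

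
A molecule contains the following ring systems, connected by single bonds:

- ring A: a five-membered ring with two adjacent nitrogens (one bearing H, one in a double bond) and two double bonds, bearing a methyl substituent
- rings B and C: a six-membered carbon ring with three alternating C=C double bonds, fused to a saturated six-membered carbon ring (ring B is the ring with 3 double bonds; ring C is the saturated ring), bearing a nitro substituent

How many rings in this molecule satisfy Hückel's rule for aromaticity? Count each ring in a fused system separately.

Ring A has a continuous p-orbital overlap around the ring; 2 ring double bonds (4 π electrons) plus a heteroatom lone pair (2) give 6 π electrons. That satisfies 4n+2 with n=1, so ring A is aromatic (pyrazole).
Ring B has a continuous p-orbital overlap around the ring; 3 ring double bonds give 6 π electrons. Since 6 = 4n+2 (n=1), ring B is aromatic (benzene ring).
Ring C has four sp³ carbons, so it is not fully conjugated — not aromatic (cyclohexane ring).
Aromatic: A, B. Total: 2.

2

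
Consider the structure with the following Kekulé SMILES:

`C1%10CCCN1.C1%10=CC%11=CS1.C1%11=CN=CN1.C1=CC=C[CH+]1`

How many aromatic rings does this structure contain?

The SMILES encodes a five-membered saturated ring of four carbons and one N–H nitrogen; a five-membered ring of four carbons and one sulfur, with two C=C double bonds; a five-membered ring with nitrogens at positions 1 and 3 (one bearing H, one in a C=N bond) and two double bonds; a five-membered all-carbon ring bearing a positive charge on one carbon, with two C=C double bonds.
The 5-membered ring with one N–H has only sp³ atoms, so it is not fully conjugated — not aromatic (pyrrolidine).
The 5-membered ring with one sulfur is planar and fully conjugated; 2 ring double bonds (4 π electrons) plus a heteroatom lone pair (2) give 6 π electrons. Since 6 = 4n+2 (n=1), it is aromatic (thiophene).
The 5-membered ring with two nitrogens (one N–H, one =N–) has a continuous p-orbital overlap around the ring; 2 ring double bonds (4 π electrons) plus a heteroatom lone pair (2) give 6 π electrons. Since 6 = 4n+2 (n=1), it is aromatic (imidazole).
The 5-membered ring has only sp² ring atoms; a planar conformation would have a fully conjugated π system of 4 electrons. But 4 = 4(1), which is 4n not 4n+2, so it is not aromatic (cyclopentadienyl cation).
2 of the 4 rings are aromatic. Total: 2.

2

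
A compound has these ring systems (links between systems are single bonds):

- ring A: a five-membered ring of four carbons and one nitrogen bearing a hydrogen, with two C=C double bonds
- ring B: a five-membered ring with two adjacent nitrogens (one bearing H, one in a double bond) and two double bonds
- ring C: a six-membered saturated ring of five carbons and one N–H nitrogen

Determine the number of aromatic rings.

2

Ring A is fully conjugated (every ring atom contributes a p orbital); 2 ring double bonds (4 π electrons) plus a heteroatom lone pair (2) give 6 π electrons. 6 = 4(1)+2, so ring A is aromatic (pyrrole).
Ring B is planar and fully conjugated; 2 ring double bonds (4 π electrons) plus a heteroatom lone pair (2) give 6 π electrons. That satisfies 4n+2 with n=1, so ring B is aromatic (pyrazole).
Ring C has only sp³ atoms, so it is not fully conjugated — not aromatic (piperidine).
Aromatic: A, B. Total: 2.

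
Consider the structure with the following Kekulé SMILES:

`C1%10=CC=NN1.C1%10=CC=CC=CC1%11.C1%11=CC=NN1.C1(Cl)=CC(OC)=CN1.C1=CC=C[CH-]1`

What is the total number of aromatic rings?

The SMILES encodes a five-membered ring with two adjacent nitrogens (one bearing H, one in a double bond) and two double bonds; a seven-membered carbon ring with three C=C double bonds and one sp³ carbon; a five-membered ring with two adjacent nitrogens (one bearing H, one in a double bond) and two double bonds; a five-membered ring of four carbons and one nitrogen bearing a hydrogen, with two C=C double bonds; a five-membered all-carbon ring bearing a negative charge on one carbon, with two C=C double bonds.
The 5-membered ring with two adjacent nitrogens (one N–H, one =N–) is planar and fully conjugated; 2 ring double bonds (4 π electrons) plus a heteroatom lone pair (2) give 6 π electrons. Since 6 = 4n+2 (n=1), it is aromatic (pyrazole).
The 7-membered ring has one sp³ carbon, so it is not fully conjugated — not aromatic (cycloheptatriene).
The second 5-membered ring with two adjacent nitrogens (one N–H, one =N–) is planar and fully conjugated; 2 ring double bonds (4 π electrons) plus a heteroatom lone pair (2) give 6 π electrons. 6 = 4(1)+2, so it is aromatic (pyrazole).
The 5-membered ring with one N–H has a continuous p-orbital overlap around the ring; 2 ring double bonds (4 π electrons) plus a heteroatom lone pair (2) give 6 π electrons. Since 6 = 4n+2 (n=1), it is aromatic (pyrrole).
The 5-membered ring is planar and fully conjugated; 2 ring double bonds (4 π electrons) plus the carbanion lone pair (2) give 6 π electrons. That satisfies 4n+2 with n=1, so it is aromatic (cyclopentadienyl anion).
4 of the 5 rings are aromatic. Total: 4.

4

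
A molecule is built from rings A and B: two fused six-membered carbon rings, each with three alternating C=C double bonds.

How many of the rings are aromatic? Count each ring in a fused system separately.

2

Rings A and B form a fused bicyclic system with 10 sp² atoms and 10 π electrons from ring double bonds. 10 = 4(2)+2, so the system is aromatic and both rings count as aromatic (naphthalene).
Aromatic: A, B. Total: 2.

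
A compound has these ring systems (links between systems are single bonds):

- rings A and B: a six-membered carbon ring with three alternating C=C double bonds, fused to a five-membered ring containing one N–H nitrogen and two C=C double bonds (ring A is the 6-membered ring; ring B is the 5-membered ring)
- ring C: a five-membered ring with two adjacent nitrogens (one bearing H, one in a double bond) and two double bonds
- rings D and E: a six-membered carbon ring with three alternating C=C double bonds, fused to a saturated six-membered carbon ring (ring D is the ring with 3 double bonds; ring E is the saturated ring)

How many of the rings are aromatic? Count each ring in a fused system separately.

Rings A and B form a fused bicyclic system (with one N–H) with 9 sp² atoms and 10 π electrons from ring double bonds plus a heteroatom lone pair. 10 = 4(2)+2, so the system is aromatic and both rings count as aromatic (indole).
Ring C has a continuous p-orbital overlap around the ring; 2 ring double bonds (4 π electrons) plus a heteroatom lone pair (2) give 6 π electrons. Since 6 = 4n+2 (n=1), ring C is aromatic (pyrazole).
Ring D is planar and fully conjugated; 3 ring double bonds give 6 π electrons. 6 = 4(1)+2, so ring D is aromatic (benzene ring).
Ring E has four sp³ carbons, so it is not fully conjugated — not aromatic (cyclohexane ring).
Aromatic: A, B, C, D. Total: 4.

4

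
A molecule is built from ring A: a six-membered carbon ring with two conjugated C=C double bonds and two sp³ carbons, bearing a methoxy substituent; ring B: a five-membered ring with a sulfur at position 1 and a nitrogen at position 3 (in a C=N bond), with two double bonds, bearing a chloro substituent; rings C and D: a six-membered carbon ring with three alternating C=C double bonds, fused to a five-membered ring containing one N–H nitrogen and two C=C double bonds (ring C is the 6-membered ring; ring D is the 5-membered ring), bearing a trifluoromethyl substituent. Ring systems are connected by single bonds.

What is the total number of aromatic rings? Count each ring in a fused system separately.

Ring A has two sp³ carbons, so it is not fully conjugated — not aromatic (1,3-cyclohexadiene).
Ring B is planar and fully conjugated; 2 ring double bonds (4 π electrons) plus a heteroatom lone pair (2) give 6 π electrons. That satisfies 4n+2 with n=1, so ring B is aromatic (thiazole).
Rings C and D form a fused bicyclic system (with one N–H) with 9 sp² atoms and 10 π electrons from ring double bonds plus a heteroatom lone pair. 10 = 4(2)+2, so the system is aromatic and both rings count as aromatic (indole).
Aromatic: B, C, D. Total: 3.

3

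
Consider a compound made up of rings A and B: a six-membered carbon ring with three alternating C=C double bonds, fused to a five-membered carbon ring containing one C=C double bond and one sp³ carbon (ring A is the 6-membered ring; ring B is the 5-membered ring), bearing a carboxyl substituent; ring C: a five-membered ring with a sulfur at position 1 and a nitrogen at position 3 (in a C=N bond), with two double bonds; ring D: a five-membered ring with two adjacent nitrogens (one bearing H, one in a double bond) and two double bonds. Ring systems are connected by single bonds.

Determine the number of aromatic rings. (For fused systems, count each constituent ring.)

3

Ring A is fully conjugated (every ring atom contributes a p orbital); 3 ring double bonds give 6 π electrons. That satisfies 4n+2 with n=1, so ring A is aromatic (benzene ring).
Ring B has one sp³ carbon, so it is not fully conjugated — not aromatic (cyclopentene ring).
Ring C has a continuous p-orbital overlap around the ring; 2 ring double bonds (4 π electrons) plus a heteroatom lone pair (2) give 6 π electrons. 6 = 4(1)+2, so ring C is aromatic (thiazole).
Ring D is fully conjugated (every ring atom contributes a p orbital); 2 ring double bonds (4 π electrons) plus a heteroatom lone pair (2) give 6 π electrons. 6 = 4(1)+2, so ring D is aromatic (pyrazole).
Aromatic: A, C, D. Total: 3.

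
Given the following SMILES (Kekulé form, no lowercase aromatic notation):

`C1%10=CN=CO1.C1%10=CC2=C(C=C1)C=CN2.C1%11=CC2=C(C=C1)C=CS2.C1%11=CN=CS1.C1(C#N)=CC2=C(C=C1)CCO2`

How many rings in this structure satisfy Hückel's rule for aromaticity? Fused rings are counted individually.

7

The SMILES encodes a five-membered ring with an oxygen at position 1 and a nitrogen at position 3 (in a C=N bond), with two double bonds; a six-membered carbon ring with three alternating C=C double bonds, fused to a five-membered ring containing one N–H nitrogen and two C=C double bonds; a six-membered carbon ring with three alternating C=C double bonds, fused to a five-membered ring containing one sulfur and two C=C double bonds; a five-membered ring with a sulfur at position 1 and a nitrogen at position 3 (in a C=N bond), with two double bonds; a six-membered carbon ring with three alternating C=C double bonds, fused to a five-membered ring containing one oxygen and two sp³ carbons.
The 5-membered ring with one oxygen and one =N– is planar and fully conjugated; 2 ring double bonds (4 π electrons) plus a heteroatom lone pair (2) give 6 π electrons. That satisfies 4n+2 with n=1, so it is aromatic (oxazole).
The fused 6/5-membered bicyclic (with one N–H) is a single π system with 9 sp² atoms and 10 π electrons from ring double bonds plus a heteroatom lone pair. 10 = 4(2)+2, so the system is aromatic and both rings count as aromatic (indole).
The fused 6/5-membered bicyclic (with one sulfur) is a single π system with 9 sp² atoms and 10 π electrons from ring double bonds plus a heteroatom lone pair. 10 = 4(2)+2, so the system is aromatic and both rings count as aromatic (benzothiophene).
The 5-membered ring with one sulfur and one =N– is fully conjugated (every ring atom contributes a p orbital); 2 ring double bonds (4 π electrons) plus a heteroatom lone pair (2) give 6 π electrons. That satisfies 4n+2 with n=1, so it is aromatic (thiazole).
The 6-membered ring is planar and fully conjugated; 3 ring double bonds give 6 π electrons. 6 = 4(1)+2, so it is aromatic (benzene ring).
The 5-membered ring with one oxygen has two sp³ carbons, so it is not fully conjugated — not aromatic (oxolane ring).
7 of the 8 rings are aromatic. Total: 7.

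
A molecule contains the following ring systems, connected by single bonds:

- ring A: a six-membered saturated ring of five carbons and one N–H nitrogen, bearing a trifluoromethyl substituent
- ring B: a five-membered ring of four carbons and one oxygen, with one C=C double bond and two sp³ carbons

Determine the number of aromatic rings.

0

Ring A has only sp³ atoms, so it is not fully conjugated — not aromatic (piperidine).
Ring B has two sp³ carbons, so it is not fully conjugated — not aromatic (2,3-dihydrofuran).
No ring is aromatic. Total: 0.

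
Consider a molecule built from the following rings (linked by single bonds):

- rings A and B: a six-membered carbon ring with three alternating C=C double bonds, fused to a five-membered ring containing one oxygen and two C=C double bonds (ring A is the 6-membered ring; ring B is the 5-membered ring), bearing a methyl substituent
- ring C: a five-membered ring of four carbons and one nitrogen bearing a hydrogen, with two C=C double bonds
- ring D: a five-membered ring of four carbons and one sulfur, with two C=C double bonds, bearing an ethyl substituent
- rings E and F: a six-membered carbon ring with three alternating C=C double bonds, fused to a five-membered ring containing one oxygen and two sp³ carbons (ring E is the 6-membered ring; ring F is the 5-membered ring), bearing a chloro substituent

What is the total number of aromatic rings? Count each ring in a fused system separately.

Rings A and B form a fused bicyclic system (with one oxygen) with 9 sp² atoms and 10 π electrons from ring double bonds plus a heteroatom lone pair. 10 = 4(2)+2, so the system is aromatic and both rings count as aromatic (benzofuran).
Ring C is planar and fully conjugated; 2 ring double bonds (4 π electrons) plus a heteroatom lone pair (2) give 6 π electrons. 6 = 4(1)+2, so ring C is aromatic (pyrrole).
Ring D is planar and fully conjugated; 2 ring double bonds (4 π electrons) plus a heteroatom lone pair (2) give 6 π electrons. 6 = 4(1)+2, so ring D is aromatic (thiophene).
Ring E is planar and fully conjugated; 3 ring double bonds give 6 π electrons. 6 = 4(1)+2, so ring E is aromatic (benzene ring).
Ring F has two sp³ carbons, so it is not fully conjugated — not aromatic (oxolane ring).
Aromatic: A, B, C, D, E. Total: 5.

5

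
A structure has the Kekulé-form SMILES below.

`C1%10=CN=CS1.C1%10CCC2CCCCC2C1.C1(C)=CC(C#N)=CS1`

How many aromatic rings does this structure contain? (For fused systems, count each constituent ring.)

2

The SMILES encodes a five-membered ring with a sulfur at position 1 and a nitrogen at position 3 (in a C=N bond), with two double bonds; two fused six-membered saturated carbon rings; a five-membered ring of four carbons and one sulfur, with two C=C double bonds.
The 5-membered ring with one sulfur and one =N– is planar and fully conjugated; 2 ring double bonds (4 π electrons) plus a heteroatom lone pair (2) give 6 π electrons. 6 = 4(1)+2, so it is aromatic (thiazole).
The 6-membered ring has only sp³ atoms, so it is not fully conjugated — not aromatic (cyclohexane ring).
The second 6-membered ring has only sp³ atoms, so it is not fully conjugated — not aromatic (cyclohexane ring).
The 5-membered ring with one sulfur is planar and fully conjugated; 2 ring double bonds (4 π electrons) plus a heteroatom lone pair (2) give 6 π electrons. That satisfies 4n+2 with n=1, so it is aromatic (thiophene).
2 of the 4 rings are aromatic. Total: 2.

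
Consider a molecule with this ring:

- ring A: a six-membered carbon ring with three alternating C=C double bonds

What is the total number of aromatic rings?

Ring A is planar and fully conjugated; 3 ring double bonds give 6 π electrons. 6 = 4(1)+2, so ring A is aromatic (benzene).

1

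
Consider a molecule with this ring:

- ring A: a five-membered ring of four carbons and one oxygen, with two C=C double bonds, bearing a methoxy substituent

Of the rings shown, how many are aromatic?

Ring A is planar and fully conjugated; 2 ring double bonds (4 π electrons) plus a heteroatom lone pair (2) give 6 π electrons. Since 6 = 4n+2 (n=1), ring A is aromatic (furan).

1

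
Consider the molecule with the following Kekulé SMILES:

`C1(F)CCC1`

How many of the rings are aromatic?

The SMILES encodes a four-membered saturated carbon ring.
The 4-membered ring has only sp³ atoms, so it is not fully conjugated — not aromatic (cyclobutane).

0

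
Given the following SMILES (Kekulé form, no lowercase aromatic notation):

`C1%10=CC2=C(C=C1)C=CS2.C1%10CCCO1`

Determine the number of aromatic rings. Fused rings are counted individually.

2

The SMILES encodes a six-membered carbon ring with three alternating C=C double bonds, fused to a five-membered ring containing one sulfur and two C=C double bonds; a five-membered saturated ring of four carbons and one oxygen.
The fused 6/5-membered bicyclic (with one sulfur) is a single π system with 9 sp² atoms and 10 π electrons from ring double bonds plus a heteroatom lone pair. 10 = 4(2)+2, so the system is aromatic and both rings count as aromatic (benzothiophene).
The 5-membered ring with one oxygen has only sp³ atoms, so it is not fully conjugated — not aromatic (tetrahydrofuran).
2 of the 3 rings are aromatic. Total: 2.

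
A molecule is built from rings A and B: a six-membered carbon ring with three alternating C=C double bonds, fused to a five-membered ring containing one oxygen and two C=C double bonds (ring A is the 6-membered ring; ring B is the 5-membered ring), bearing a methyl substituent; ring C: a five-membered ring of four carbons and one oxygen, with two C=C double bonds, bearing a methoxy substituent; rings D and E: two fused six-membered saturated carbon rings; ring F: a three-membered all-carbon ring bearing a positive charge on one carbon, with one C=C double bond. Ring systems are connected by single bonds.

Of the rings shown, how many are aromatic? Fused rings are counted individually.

Rings A and B form a fused bicyclic system (with one oxygen) with 9 sp² atoms and 10 π electrons from ring double bonds plus a heteroatom lone pair. 10 = 4(2)+2, so the system is aromatic and both rings count as aromatic (benzofuran).
Ring C has a continuous p-orbital overlap around the ring; 2 ring double bonds (4 π electrons) plus a heteroatom lone pair (2) give 6 π electrons. That satisfies 4n+2 with n=1, so ring C is aromatic (furan).
Ring D has only sp³ atoms, so it is not fully conjugated — not aromatic (cyclohexane ring).
Ring E has only sp³ atoms, so it is not fully conjugated — not aromatic (cyclohexane ring).
Ring F has a continuous p-orbital overlap around the ring; 1 ring double bond (2 π electrons) plus the carbocation's empty p orbital (0, but keeps the ring conjugated) give 2 π electrons. That satisfies 4n+2 with n=0, so ring F is aromatic (cyclopropenyl cation).
Aromatic: A, B, C, F. Total: 4.

4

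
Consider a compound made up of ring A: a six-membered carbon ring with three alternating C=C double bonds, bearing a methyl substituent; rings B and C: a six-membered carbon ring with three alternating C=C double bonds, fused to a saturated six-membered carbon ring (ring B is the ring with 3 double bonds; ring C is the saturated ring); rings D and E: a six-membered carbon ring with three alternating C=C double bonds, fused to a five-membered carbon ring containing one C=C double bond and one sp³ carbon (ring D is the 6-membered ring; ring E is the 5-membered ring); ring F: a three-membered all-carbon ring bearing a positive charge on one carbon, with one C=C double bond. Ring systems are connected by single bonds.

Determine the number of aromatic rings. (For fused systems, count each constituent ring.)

4

Ring A has a continuous p-orbital overlap around the ring; 3 ring double bonds give 6 π electrons. 6 = 4(1)+2, so ring A is aromatic (benzene).
Ring B is fully conjugated (every ring atom contributes a p orbital); 3 ring double bonds give 6 π electrons. Since 6 = 4n+2 (n=1), ring B is aromatic (benzene ring).
Ring C has four sp³ carbons, so it is not fully conjugated — not aromatic (cyclohexane ring).
Ring D has a continuous p-orbital overlap around the ring; 3 ring double bonds give 6 π electrons. That satisfies 4n+2 with n=1, so ring D is aromatic (benzene ring).
Ring E has one sp³ carbon, so it is not fully conjugated — not aromatic (cyclopentene ring).
Ring F has a continuous p-orbital overlap around the ring; 1 ring double bond (2 π electrons) plus the carbocation's empty p orbital (0, but keeps the ring conjugated) give 2 π electrons. That satisfies 4n+2 with n=0, so ring F is aromatic (cyclopropenyl cation).
Aromatic: A, B, D, F. Total: 4.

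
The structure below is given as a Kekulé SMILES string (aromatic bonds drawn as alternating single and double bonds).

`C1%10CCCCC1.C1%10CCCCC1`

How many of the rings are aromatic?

The SMILES encodes a six-membered saturated carbon ring; a six-membered saturated carbon ring.
The 6-membered ring has only sp³ atoms, so it is not fully conjugated — not aromatic (cyclohexane).
The second 6-membered ring has only sp³ atoms, so it is not fully conjugated — not aromatic (cyclohexane).
None of the rings are aromatic. Total: 0.

0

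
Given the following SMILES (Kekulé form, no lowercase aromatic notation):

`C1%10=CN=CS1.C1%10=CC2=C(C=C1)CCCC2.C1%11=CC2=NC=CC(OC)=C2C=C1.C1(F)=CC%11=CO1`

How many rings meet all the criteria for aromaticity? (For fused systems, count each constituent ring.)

5

The SMILES encodes a five-membered ring with a sulfur at position 1 and a nitrogen at position 3 (in a C=N bond), with two double bonds; a six-membered carbon ring with three alternating C=C double bonds, fused to a saturated six-membered carbon ring; two fused six-membered rings, each with three alternating double bonds; one ring is all carbon and the other has one ring nitrogen; a five-membered ring of four carbons and one oxygen, with two C=C double bonds.
The 5-membered ring with one sulfur and one =N– is fully conjugated (every ring atom contributes a p orbital); 2 ring double bonds (4 π electrons) plus a heteroatom lone pair (2) give 6 π electrons. Since 6 = 4n+2 (n=1), it is aromatic (thiazole).
The 6-membered ring is fully conjugated (every ring atom contributes a p orbital); 3 ring double bonds give 6 π electrons. 6 = 4(1)+2, so it is aromatic (benzene ring).
The second 6-membered ring has four sp³ carbons, so it is not fully conjugated — not aromatic (cyclohexane ring).
The fused 6/6-membered bicyclic (with one nitrogen) is a single π system with 10 sp² atoms and 10 π electrons from ring double bonds. 10 = 4(2)+2, so the system is aromatic and both rings count as aromatic (quinoline).
The 5-membered ring with one oxygen is fully conjugated (every ring atom contributes a p orbital); 2 ring double bonds (4 π electrons) plus a heteroatom lone pair (2) give 6 π electrons. That satisfies 4n+2 with n=1, so it is aromatic (furan).
5 of the 6 rings are aromatic. Total: 5.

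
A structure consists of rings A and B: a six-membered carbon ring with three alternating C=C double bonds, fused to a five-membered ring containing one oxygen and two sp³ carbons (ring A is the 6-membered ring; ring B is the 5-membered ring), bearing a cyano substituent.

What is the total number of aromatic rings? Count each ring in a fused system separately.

1

Ring A is planar and fully conjugated; 3 ring double bonds give 6 π electrons. Since 6 = 4n+2 (n=1), ring A is aromatic (benzene ring).
Ring B has two sp³ carbons, so it is not fully conjugated — not aromatic (oxolane ring).
Aromatic: A. Total: 1.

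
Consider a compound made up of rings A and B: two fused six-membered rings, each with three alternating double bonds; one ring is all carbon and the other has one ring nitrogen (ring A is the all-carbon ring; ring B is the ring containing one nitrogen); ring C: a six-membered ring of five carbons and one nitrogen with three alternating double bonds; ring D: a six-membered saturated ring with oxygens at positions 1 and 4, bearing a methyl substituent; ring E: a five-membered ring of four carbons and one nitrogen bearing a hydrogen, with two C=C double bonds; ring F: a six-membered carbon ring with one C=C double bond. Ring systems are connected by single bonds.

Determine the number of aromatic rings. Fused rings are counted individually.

Rings A and B form a fused bicyclic system (with one nitrogen) with 10 sp² atoms and 10 π electrons from ring double bonds. 10 = 4(2)+2, so the system is aromatic and both rings count as aromatic (quinoline).
Ring C is planar and fully conjugated; 3 ring double bonds give 6 π electrons. Since 6 = 4n+2 (n=1), ring C is aromatic (pyridine).
Ring D has only sp³ atoms, so it is not fully conjugated — not aromatic (1,4-dioxane).
Ring E is fully conjugated (every ring atom contributes a p orbital); 2 ring double bonds (4 π electrons) plus a heteroatom lone pair (2) give 6 π electrons. That satisfies 4n+2 with n=1, so ring E is aromatic (pyrrole).
Ring F has four sp³ carbons, so it is not fully conjugated — not aromatic (cyclohexene).
Aromatic: A, B, C, E. Total: 4.

4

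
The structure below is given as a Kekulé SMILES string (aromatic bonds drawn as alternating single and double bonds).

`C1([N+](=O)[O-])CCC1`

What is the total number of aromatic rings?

0

The SMILES encodes a four-membered saturated carbon ring.
The 4-membered ring has only sp³ atoms, so it is not fully conjugated — not aromatic (cyclobutane).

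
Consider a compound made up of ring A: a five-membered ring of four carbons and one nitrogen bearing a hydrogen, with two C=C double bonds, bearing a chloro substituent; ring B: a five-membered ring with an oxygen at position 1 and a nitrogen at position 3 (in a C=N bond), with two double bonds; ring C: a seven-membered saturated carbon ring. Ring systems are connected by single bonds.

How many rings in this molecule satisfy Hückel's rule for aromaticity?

2

Ring A has a continuous p-orbital overlap around the ring; 2 ring double bonds (4 π electrons) plus a heteroatom lone pair (2) give 6 π electrons. Since 6 = 4n+2 (n=1), ring A is aromatic (pyrrole).
Ring B is planar and fully conjugated; 2 ring double bonds (4 π electrons) plus a heteroatom lone pair (2) give 6 π electrons. 6 = 4(1)+2, so ring B is aromatic (oxazole).
Ring C has only sp³ atoms, so it is not fully conjugated — not aromatic (cycloheptane).
Aromatic: A, B. Total: 2.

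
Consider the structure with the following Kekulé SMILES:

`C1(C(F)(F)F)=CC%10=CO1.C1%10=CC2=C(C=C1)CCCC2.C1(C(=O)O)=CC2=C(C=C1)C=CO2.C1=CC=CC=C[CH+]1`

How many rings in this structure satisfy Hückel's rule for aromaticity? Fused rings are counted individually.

5

The SMILES encodes a five-membered ring of four carbons and one oxygen, with two C=C double bonds; a six-membered carbon ring with three alternating C=C double bonds, fused to a saturated six-membered carbon ring; a six-membered carbon ring with three alternating C=C double bonds, fused to a five-membered ring containing one oxygen and two C=C double bonds; a seven-membered all-carbon ring bearing a positive charge on one carbon, with three C=C double bonds.
The 5-membered ring with one oxygen is fully conjugated (every ring atom contributes a p orbital); 2 ring double bonds (4 π electrons) plus a heteroatom lone pair (2) give 6 π electrons. Since 6 = 4n+2 (n=1), it is aromatic (furan).
The 6-membered ring is planar and fully conjugated; 3 ring double bonds give 6 π electrons. That satisfies 4n+2 with n=1, so it is aromatic (benzene ring).
The second 6-membered ring has four sp³ carbons, so it is not fully conjugated — not aromatic (cyclohexane ring).
The fused 6/5-membered bicyclic (with one oxygen) is a single π system with 9 sp² atoms and 10 π electrons from ring double bonds plus a heteroatom lone pair. 10 = 4(2)+2, so the system is aromatic and both rings count as aromatic (benzofuran).
The 7-membered ring is fully conjugated (every ring atom contributes a p orbital); 3 ring double bonds (6 π electrons) plus the carbocation's empty p orbital (0, but keeps the ring conjugated) give 6 π electrons. That satisfies 4n+2 with n=1, so it is aromatic (tropylium cation).
5 of the 6 rings are aromatic. Total: 5.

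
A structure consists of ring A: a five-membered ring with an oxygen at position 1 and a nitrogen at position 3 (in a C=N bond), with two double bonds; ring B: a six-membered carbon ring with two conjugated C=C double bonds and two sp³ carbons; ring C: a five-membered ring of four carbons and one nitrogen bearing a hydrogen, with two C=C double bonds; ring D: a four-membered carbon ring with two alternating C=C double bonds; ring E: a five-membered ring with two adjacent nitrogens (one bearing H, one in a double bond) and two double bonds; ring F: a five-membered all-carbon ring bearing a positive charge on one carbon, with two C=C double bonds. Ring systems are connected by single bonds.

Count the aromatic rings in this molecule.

Ring A has a continuous p-orbital overlap around the ring; 2 ring double bonds (4 π electrons) plus a heteroatom lone pair (2) give 6 π electrons. 6 = 4(1)+2, so ring A is aromatic (oxazole).
Ring B has two sp³ carbons, so it is not fully conjugated — not aromatic (1,3-cyclohexadiene).
Ring C has a continuous p-orbital overlap around the ring; 2 ring double bonds (4 π electrons) plus a heteroatom lone pair (2) give 6 π electrons. 6 = 4(1)+2, so ring C is aromatic (pyrrole).
Ring D has only sp² ring atoms; a planar conformation would have a fully conjugated π system of 4 electrons. But 4 = 4(1), which is 4n not 4n+2, so ring D is not aromatic (cyclobutadiene) — cyclobutadiene is antiaromatic and distorts to a rectangle.
Ring E is fully conjugated (every ring atom contributes a p orbital); 2 ring double bonds (4 π electrons) plus a heteroatom lone pair (2) give 6 π electrons. 6 = 4(1)+2, so ring E is aromatic (pyrazole).
Ring F has only sp² ring atoms; a planar conformation would have a fully conjugated π system of 4 electrons. But 4 = 4(1), which is 4n not 4n+2, so ring F is not aromatic (cyclopentadienyl cation).
Aromatic: A, C, E. Total: 3.

3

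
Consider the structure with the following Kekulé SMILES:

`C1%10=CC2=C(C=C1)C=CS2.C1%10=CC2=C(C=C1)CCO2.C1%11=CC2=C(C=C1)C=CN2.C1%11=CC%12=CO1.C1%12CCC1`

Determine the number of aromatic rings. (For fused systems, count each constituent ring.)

The SMILES encodes a six-membered carbon ring with three alternating C=C double bonds, fused to a five-membered ring containing one sulfur and two C=C double bonds; a six-membered carbon ring with three alternating C=C double bonds, fused to a five-membered ring containing one oxygen and two sp³ carbons; a six-membered carbon ring with three alternating C=C double bonds, fused to a five-membered ring containing one N–H nitrogen and two C=C double bonds; a five-membered ring of four carbons and one oxygen, with two C=C double bonds; a four-membered saturated carbon ring.
The fused 6/5-membered bicyclic (with one sulfur) is a single π system with 9 sp² atoms and 10 π electrons from ring double bonds plus a heteroatom lone pair. 10 = 4(2)+2, so the system is aromatic and both rings count as aromatic (benzothiophene).
The 6-membered ring is planar and fully conjugated; 3 ring double bonds give 6 π electrons. 6 = 4(1)+2, so it is aromatic (benzene ring).
The 5-membered ring with one oxygen has two sp³ carbons, so it is not fully conjugated — not aromatic (oxolane ring).
The fused 6/5-membered bicyclic (with one N–H) is a single π system with 9 sp² atoms and 10 π electrons from ring double bonds plus a heteroatom lone pair. 10 = 4(2)+2, so the system is aromatic and both rings count as aromatic (indole).
The second 5-membered ring with one oxygen is planar and fully conjugated; 2 ring double bonds (4 π electrons) plus a heteroatom lone pair (2) give 6 π electrons. That satisfies 4n+2 with n=1, so it is aromatic (furan).
The 4-membered ring has only sp³ atoms, so it is not fully conjugated — not aromatic (cyclobutane).
6 of the 8 rings are aromatic. Total: 6.

6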